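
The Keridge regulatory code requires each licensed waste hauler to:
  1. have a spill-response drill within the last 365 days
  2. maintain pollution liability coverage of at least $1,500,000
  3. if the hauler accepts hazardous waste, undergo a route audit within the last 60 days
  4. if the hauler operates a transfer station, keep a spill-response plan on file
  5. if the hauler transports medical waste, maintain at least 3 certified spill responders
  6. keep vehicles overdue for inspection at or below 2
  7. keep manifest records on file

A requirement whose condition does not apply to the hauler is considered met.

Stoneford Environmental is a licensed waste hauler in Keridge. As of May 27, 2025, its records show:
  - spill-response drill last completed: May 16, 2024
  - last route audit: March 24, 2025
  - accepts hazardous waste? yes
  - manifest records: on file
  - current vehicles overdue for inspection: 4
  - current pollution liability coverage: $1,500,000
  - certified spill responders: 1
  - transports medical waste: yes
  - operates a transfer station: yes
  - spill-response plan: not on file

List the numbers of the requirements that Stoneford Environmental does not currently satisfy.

1. spill-response drill 376 days ago vs limit 365 → not met
2. pollution liability coverage $1,500,000 ≥ $1,500,000 → met
3. condition 'accepts hazardous waste' holds; route audit 64 days ago vs limit 60 → not met
4. condition 'operates a transfer station' holds; spill-response plan absent → not met
5. condition 'transports medical waste' holds; certified spill responders 1 < 3 → not met
6. vehicles overdue for inspection 4 > 2 → not met
7. manifest records present → met
Not met: 1, 3, 4, 5, 6

1, 3, 4, 5, 6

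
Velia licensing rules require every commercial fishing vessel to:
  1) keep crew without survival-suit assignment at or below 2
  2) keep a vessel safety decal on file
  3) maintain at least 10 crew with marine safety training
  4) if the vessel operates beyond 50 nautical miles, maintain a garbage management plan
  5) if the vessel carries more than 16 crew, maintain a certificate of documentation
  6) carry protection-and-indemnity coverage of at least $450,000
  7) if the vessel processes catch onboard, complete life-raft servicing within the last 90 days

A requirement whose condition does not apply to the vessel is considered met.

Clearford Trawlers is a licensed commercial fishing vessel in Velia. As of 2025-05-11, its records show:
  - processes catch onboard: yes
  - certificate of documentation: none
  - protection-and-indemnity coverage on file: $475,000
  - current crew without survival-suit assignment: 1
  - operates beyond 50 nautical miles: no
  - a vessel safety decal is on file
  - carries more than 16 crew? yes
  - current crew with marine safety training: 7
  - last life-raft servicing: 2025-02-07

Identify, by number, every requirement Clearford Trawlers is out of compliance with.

1. crew without survival-suit assignment 1 ≤ 2 → met
2. vessel safety decal present → met
3. crew with marine safety training 7 < 10 → not met
4. condition 'operates beyond 50 nautical miles' does not hold → requirement n/a → met
5. condition 'carries more than 16 crew' holds; certificate of documentation absent → not met
6. protection-and-indemnity coverage $475,000 ≥ $450,000 → met
7. condition 'processes catch onboard' holds; life-raft servicing 93 days ago vs limit 90 → not met
Not met: 3, 5, 7

3, 5, 7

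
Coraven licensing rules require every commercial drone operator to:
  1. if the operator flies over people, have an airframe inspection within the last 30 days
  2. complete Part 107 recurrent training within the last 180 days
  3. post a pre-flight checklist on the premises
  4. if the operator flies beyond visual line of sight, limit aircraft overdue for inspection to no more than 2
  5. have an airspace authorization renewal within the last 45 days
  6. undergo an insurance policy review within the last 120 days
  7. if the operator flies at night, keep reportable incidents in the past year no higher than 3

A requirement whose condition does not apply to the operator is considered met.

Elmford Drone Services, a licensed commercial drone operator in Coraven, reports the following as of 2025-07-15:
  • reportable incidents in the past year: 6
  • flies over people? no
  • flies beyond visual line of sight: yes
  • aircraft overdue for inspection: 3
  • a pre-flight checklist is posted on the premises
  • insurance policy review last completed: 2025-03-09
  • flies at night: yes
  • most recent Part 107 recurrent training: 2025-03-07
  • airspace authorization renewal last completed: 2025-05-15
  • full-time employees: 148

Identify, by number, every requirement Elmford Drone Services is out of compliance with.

1. condition 'flies over people' does not hold → requirement n/a → met
2. Part 107 recurrent training 130 days ago vs limit 180 → met
3. pre-flight checklist present → met
4. condition 'flies beyond visual line of sight' holds; aircraft overdue for inspection 3 > 2 → not met
5. airspace authorization renewal 61 days ago vs limit 45 → not met
6. insurance policy review 128 days ago vs limit 120 → not met
7. condition 'flies at night' holds; reportable incidents in the past year 6 > 3 → not met
Not met: 4, 5, 6, 7

4, 5, 6, 7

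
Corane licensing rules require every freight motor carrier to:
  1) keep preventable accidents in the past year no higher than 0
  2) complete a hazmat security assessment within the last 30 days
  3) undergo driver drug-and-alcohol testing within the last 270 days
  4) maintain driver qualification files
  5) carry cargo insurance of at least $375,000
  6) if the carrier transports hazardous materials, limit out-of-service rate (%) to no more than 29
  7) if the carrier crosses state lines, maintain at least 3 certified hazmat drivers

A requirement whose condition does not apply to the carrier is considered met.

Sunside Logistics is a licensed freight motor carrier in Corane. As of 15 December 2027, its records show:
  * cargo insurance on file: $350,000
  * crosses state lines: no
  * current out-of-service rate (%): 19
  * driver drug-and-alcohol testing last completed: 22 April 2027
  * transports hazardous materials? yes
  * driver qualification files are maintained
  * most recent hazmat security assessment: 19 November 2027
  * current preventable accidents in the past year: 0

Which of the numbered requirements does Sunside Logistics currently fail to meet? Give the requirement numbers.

5

1. preventable accidents in the past year 0 ≤ 0 → met
2. hazmat security assessment 26 days ago vs limit 30 → met
3. driver drug-and-alcohol testing 237 days ago vs limit 270 → met
4. driver qualification files present → met
5. cargo insurance $350,000 < $375,000 → not met
6. condition 'transports hazardous materials' holds; out-of-service rate (%) 19 ≤ 29 → met
7. condition 'crosses state lines' does not hold → requirement n/a → met
Not met: 5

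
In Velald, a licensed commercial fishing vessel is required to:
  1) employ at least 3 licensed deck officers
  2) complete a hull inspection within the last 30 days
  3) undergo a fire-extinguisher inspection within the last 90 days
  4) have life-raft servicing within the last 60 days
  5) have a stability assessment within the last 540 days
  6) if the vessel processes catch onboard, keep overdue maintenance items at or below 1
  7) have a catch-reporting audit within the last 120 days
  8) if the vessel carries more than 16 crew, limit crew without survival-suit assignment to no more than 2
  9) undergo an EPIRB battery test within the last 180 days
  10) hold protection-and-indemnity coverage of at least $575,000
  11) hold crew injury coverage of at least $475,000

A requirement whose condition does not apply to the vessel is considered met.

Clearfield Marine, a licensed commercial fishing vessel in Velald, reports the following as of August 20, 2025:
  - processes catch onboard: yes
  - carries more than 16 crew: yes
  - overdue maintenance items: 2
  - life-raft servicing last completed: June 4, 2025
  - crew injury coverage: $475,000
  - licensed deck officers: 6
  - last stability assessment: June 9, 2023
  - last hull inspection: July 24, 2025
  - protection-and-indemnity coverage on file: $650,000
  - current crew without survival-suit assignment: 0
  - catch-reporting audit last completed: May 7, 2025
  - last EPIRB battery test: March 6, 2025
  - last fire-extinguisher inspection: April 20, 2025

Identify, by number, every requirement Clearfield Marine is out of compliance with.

1. licensed deck officers 6 ≥ 3 → met
2. hull inspection 27 days ago vs limit 30 → met
3. fire-extinguisher inspection 122 days ago vs limit 90 → not met
4. life-raft servicing 77 days ago vs limit 60 → not met
5. stability assessment 803 days ago vs limit 540 → not met
6. condition 'processes catch onboard' holds; overdue maintenance items 2 > 1 → not met
7. catch-reporting audit 105 days ago vs limit 120 → met
8. condition 'carries more than 16 crew' holds; crew without survival-suit assignment 0 ≤ 2 → met
9. EPIRB battery test 167 days ago vs limit 180 → met
10. protection-and-indemnity coverage $650,000 ≥ $575,000 → met
11. crew injury coverage $475,000 ≥ $475,000 → met
Not met: 3, 4, 5, 6

3, 4, 5, 6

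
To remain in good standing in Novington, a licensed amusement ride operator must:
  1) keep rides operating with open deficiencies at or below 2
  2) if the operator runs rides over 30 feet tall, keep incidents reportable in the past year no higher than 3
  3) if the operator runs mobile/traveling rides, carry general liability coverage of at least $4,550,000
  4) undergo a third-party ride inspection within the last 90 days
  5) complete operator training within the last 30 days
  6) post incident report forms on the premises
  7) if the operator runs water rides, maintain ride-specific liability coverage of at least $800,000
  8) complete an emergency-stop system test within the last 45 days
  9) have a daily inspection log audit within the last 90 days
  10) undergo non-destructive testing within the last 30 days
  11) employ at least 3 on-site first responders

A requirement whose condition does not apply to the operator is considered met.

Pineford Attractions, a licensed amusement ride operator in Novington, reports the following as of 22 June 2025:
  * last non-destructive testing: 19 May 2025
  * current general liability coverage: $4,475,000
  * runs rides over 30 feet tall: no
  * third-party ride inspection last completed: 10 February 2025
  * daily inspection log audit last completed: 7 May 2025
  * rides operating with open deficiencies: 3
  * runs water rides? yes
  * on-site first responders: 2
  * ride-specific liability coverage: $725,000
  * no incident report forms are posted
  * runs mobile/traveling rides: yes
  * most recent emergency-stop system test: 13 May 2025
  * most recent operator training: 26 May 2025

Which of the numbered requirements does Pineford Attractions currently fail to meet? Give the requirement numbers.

1. rides operating with open deficiencies 3 > 2 → not met
2. condition 'runs rides over 30 feet tall' does not hold → requirement n/a → met
3. condition 'runs mobile/traveling rides' holds; general liability coverage $4,475,000 < $4,550,000 → not met
4. third-party ride inspection 132 days ago vs limit 90 → not met
5. operator training 27 days ago vs limit 30 → met
6. incident report forms absent → not met
7. condition 'runs water rides' holds; ride-specific liability coverage $725,000 < $800,000 → not met
8. emergency-stop system test 40 days ago vs limit 45 → met
9. daily inspection log audit 46 days ago vs limit 90 → met
10. non-destructive testing 34 days ago vs limit 30 → not met
11. on-site first responders 2 < 3 → not met
Not met: 1, 3, 4, 6, 7, 10, 11

1, 3, 4, 6, 7, 10, 11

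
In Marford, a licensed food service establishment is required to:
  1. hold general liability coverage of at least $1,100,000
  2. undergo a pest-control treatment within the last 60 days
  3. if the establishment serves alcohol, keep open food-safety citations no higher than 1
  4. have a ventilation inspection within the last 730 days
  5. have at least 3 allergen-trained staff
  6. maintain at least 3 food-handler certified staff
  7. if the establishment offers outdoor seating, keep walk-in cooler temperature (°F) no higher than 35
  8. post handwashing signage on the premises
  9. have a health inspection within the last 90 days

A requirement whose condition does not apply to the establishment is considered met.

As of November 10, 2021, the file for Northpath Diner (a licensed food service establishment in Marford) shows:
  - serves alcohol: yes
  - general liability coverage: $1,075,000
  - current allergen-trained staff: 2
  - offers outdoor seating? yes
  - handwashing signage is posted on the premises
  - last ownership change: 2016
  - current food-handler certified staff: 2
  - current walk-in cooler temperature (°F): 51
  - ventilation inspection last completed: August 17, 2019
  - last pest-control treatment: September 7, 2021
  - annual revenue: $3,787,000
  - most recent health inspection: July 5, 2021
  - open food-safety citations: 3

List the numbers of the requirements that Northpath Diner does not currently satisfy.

1, 2, 3, 4, 5, 6, 7, 9

1. general liability coverage $1,075,000 < $1,100,000 → not met
2. pest-control treatment 64 days ago vs limit 60 → not met
3. condition 'serves alcohol' holds; open food-safety citations 3 > 1 → not met
4. ventilation inspection 816 days ago vs limit 730 → not met
5. allergen-trained staff 2 < 3 → not met
6. food-handler certified staff 2 < 3 → not met
7. condition 'offers outdoor seating' holds; walk-in cooler temperature (°F) 51 > 35 → not met
8. handwashing signage present → met
9. health inspection 128 days ago vs limit 90 → not met
Not met: 1, 2, 3, 4, 5, 6, 7, 9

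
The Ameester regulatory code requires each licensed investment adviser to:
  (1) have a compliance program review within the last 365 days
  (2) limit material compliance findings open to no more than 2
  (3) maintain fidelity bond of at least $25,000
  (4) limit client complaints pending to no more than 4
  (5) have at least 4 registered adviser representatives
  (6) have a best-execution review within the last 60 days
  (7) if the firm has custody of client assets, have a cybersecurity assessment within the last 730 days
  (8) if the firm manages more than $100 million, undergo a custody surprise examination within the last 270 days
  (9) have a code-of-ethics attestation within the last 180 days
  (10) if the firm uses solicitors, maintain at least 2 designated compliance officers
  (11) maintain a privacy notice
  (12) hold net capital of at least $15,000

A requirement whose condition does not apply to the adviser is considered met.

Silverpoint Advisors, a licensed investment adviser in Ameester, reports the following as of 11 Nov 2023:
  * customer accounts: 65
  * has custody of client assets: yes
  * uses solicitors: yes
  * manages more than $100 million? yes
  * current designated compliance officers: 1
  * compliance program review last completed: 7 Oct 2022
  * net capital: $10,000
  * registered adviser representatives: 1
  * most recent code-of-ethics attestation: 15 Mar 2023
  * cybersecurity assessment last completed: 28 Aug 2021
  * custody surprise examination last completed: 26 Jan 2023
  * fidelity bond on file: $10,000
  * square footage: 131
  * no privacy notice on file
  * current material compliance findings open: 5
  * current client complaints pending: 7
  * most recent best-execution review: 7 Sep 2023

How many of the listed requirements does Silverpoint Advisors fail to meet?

1. compliance program review 400 days ago vs limit 365 → not met
2. material compliance findings open 5 > 2 → not met
3. fidelity bond $10,000 < $25,000 → not met
4. client complaints pending 7 > 4 → not met
5. registered adviser representatives 1 < 4 → not met
6. best-execution review 65 days ago vs limit 60 → not met
7. condition 'has custody of client assets' holds; cybersecurity assessment 805 days ago vs limit 730 → not met
8. condition 'manages more than $100 million' holds; custody surprise examination 289 days ago vs limit 270 → not met
9. code-of-ethics attestation 241 days ago vs limit 180 → not met
10. condition 'uses solicitors' holds; designated compliance officers 1 < 2 → not met
11. privacy notice absent → not met
12. net capital $10,000 < $15,000 → not met
Not met: 12 of 12

12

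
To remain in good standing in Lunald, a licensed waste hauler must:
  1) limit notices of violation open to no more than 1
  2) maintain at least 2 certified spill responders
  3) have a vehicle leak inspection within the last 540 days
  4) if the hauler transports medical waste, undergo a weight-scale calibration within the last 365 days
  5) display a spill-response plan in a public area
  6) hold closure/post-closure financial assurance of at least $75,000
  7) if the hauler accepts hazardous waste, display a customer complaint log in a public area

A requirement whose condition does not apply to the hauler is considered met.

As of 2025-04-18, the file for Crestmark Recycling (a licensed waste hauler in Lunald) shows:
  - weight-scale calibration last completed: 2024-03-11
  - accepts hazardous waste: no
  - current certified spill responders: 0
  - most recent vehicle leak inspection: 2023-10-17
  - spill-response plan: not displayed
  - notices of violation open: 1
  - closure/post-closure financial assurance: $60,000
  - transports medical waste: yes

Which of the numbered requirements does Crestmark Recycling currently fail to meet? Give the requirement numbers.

2, 3, 4, 5, 6

1. notices of violation open 1 ≤ 1 → met
2. certified spill responders 0 < 2 → not met
3. vehicle leak inspection 549 days ago vs limit 540 → not met
4. condition 'transports medical waste' holds; weight-scale calibration 403 days ago vs limit 365 → not met
5. spill-response plan absent → not met
6. closure/post-closure financial assurance $60,000 < $75,000 → not met
7. condition 'accepts hazardous waste' does not hold → requirement n/a → met
Not met: 2, 3, 4, 5, 6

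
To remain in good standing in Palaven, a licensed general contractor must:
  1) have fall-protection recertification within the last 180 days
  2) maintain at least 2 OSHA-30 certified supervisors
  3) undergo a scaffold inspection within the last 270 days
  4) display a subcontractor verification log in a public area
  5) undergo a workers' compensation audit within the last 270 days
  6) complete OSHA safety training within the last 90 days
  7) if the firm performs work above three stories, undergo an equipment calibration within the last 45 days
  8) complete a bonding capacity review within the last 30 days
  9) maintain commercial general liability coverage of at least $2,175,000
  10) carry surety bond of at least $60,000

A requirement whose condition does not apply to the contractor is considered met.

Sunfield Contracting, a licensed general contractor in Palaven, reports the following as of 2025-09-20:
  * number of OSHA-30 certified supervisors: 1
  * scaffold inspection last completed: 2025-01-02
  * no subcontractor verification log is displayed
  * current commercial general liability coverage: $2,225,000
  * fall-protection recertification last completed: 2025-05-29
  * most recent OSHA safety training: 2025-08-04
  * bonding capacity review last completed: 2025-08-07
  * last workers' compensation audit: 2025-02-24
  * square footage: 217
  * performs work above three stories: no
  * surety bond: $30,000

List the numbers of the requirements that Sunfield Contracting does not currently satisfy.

1. fall-protection recertification 114 days ago vs limit 180 → met
2. OSHA-30 certified supervisors 1 < 2 → not met
3. scaffold inspection 261 days ago vs limit 270 → met
4. subcontractor verification log absent → not met
5. workers' compensation audit 208 days ago vs limit 270 → met
6. OSHA safety training 47 days ago vs limit 90 → met
7. condition 'performs work above three stories' does not hold → requirement n/a → met
8. bonding capacity review 44 days ago vs limit 30 → not met
9. commercial general liability coverage $2,225,000 ≥ $2,175,000 → met
10. surety bond $30,000 < $60,000 → not met
Not met: 2, 4, 8, 10

2, 4, 8, 10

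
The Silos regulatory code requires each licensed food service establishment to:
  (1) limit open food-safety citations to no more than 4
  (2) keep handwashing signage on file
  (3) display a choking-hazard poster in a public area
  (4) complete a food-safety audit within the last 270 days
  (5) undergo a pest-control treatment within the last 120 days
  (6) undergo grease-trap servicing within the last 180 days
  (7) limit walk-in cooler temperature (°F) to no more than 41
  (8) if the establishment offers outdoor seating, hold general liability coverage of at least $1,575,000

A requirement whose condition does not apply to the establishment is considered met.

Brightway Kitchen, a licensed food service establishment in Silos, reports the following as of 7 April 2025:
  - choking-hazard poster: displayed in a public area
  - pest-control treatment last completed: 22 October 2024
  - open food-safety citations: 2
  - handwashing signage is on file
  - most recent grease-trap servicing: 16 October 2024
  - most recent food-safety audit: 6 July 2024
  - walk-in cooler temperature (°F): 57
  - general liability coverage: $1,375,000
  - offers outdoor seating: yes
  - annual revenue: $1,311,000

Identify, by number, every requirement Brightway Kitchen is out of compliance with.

4, 5, 7, 8

1. open food-safety citations 2 ≤ 4 → met
2. handwashing signage present → met
3. choking-hazard poster present → met
4. food-safety audit 275 days ago vs limit 270 → not met
5. pest-control treatment 167 days ago vs limit 120 → not met
6. grease-trap servicing 173 days ago vs limit 180 → met
7. walk-in cooler temperature (°F) 57 > 41 → not met
8. condition 'offers outdoor seating' holds; general liability coverage $1,375,000 < $1,575,000 → not met
Not met: 4, 5, 7, 8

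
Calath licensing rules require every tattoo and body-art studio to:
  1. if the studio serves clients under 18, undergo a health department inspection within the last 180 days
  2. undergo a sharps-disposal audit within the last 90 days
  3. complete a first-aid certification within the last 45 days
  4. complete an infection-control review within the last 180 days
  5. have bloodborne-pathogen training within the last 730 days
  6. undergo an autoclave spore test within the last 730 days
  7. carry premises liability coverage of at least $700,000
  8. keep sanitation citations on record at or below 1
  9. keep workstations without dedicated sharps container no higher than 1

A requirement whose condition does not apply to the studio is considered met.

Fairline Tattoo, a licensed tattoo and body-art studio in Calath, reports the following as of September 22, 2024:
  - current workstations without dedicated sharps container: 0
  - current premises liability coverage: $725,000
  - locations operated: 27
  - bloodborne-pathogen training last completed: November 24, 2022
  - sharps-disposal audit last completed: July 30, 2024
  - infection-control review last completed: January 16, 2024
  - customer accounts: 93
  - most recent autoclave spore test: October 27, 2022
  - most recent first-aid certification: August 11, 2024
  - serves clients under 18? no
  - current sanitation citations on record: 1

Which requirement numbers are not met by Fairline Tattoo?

4

1. condition 'serves clients under 18' does not hold → requirement n/a → met
2. sharps-disposal audit 54 days ago vs limit 90 → met
3. first-aid certification 42 days ago vs limit 45 → met
4. infection-control review 250 days ago vs limit 180 → not met
5. bloodborne-pathogen training 668 days ago vs limit 730 → met
6. autoclave spore test 696 days ago vs limit 730 → met
7. premises liability coverage $725,000 ≥ $700,000 → met
8. sanitation citations on record 1 ≤ 1 → met
9. workstations without dedicated sharps container 0 ≤ 1 → met
Not met: 4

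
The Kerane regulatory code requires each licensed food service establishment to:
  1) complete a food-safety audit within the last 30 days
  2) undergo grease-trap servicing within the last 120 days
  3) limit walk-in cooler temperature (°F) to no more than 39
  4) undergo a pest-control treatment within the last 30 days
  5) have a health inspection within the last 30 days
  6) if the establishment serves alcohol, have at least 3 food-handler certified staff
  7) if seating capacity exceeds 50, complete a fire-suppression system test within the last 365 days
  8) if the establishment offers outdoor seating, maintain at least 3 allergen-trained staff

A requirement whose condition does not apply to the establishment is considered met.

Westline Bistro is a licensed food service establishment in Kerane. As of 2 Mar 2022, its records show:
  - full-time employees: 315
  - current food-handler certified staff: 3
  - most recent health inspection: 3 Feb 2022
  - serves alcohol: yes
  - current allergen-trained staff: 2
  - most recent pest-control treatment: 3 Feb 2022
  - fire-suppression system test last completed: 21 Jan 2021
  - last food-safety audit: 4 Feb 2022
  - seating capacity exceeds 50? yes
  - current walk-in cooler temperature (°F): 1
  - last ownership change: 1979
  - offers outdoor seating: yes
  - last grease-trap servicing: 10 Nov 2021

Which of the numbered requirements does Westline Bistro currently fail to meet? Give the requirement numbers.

7, 8

1. food-safety audit 26 days ago vs limit 30 → met
2. grease-trap servicing 112 days ago vs limit 120 → met
3. walk-in cooler temperature (°F) 1 ≤ 39 → met
4. pest-control treatment 27 days ago vs limit 30 → met
5. health inspection 27 days ago vs limit 30 → met
6. condition 'serves alcohol' holds; food-handler certified staff 3 ≥ 3 → met
7. condition 'seating capacity exceeds 50' holds; fire-suppression system test 405 days ago vs limit 365 → not met
8. condition 'offers outdoor seating' holds; allergen-trained staff 2 < 3 → not met
Not met: 7, 8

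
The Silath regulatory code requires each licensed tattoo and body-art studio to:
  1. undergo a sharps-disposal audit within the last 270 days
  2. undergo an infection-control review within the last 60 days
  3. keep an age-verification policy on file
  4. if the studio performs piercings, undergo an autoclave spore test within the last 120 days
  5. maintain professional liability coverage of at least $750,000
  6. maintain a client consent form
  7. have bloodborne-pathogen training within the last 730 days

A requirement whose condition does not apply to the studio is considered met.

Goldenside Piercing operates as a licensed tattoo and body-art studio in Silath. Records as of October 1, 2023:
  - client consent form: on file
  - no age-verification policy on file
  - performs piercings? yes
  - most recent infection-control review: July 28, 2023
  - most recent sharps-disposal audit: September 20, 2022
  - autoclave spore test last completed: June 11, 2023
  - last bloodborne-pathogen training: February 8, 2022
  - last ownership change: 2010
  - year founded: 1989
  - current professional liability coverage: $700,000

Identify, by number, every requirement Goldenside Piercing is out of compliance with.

1. sharps-disposal audit 376 days ago vs limit 270 → not met
2. infection-control review 65 days ago vs limit 60 → not met
3. age-verification policy absent → not met
4. condition 'performs piercings' holds; autoclave spore test 112 days ago vs limit 120 → met
5. professional liability coverage $700,000 < $750,000 → not met
6. client consent form present → met
7. bloodborne-pathogen training 600 days ago vs limit 730 → met
Not met: 1, 2, 3, 5

1, 2, 3, 5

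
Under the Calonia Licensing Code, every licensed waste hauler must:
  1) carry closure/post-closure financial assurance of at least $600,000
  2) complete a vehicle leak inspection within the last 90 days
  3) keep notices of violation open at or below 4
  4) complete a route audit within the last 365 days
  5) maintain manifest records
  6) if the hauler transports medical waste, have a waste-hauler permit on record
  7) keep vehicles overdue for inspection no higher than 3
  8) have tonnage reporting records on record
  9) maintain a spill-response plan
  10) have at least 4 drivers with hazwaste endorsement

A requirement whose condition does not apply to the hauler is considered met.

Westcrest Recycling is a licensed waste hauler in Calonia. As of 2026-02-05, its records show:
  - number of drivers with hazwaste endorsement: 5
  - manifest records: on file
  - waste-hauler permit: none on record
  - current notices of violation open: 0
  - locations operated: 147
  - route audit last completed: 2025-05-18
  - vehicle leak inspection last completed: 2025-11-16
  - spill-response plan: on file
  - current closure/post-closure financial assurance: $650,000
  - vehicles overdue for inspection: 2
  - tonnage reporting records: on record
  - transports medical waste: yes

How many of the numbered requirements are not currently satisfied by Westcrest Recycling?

1

1. closure/post-closure financial assurance $650,000 ≥ $600,000 → met
2. vehicle leak inspection 81 days ago vs limit 90 → met
3. notices of violation open 0 ≤ 4 → met
4. route audit 263 days ago vs limit 365 → met
5. manifest records present → met
6. condition 'transports medical waste' holds; waste-hauler permit absent → not met
7. vehicles overdue for inspection 2 ≤ 3 → met
8. tonnage reporting records present → met
9. spill-response plan present → met
10. drivers with hazwaste endorsement 5 ≥ 4 → met
Not met: 1 of 10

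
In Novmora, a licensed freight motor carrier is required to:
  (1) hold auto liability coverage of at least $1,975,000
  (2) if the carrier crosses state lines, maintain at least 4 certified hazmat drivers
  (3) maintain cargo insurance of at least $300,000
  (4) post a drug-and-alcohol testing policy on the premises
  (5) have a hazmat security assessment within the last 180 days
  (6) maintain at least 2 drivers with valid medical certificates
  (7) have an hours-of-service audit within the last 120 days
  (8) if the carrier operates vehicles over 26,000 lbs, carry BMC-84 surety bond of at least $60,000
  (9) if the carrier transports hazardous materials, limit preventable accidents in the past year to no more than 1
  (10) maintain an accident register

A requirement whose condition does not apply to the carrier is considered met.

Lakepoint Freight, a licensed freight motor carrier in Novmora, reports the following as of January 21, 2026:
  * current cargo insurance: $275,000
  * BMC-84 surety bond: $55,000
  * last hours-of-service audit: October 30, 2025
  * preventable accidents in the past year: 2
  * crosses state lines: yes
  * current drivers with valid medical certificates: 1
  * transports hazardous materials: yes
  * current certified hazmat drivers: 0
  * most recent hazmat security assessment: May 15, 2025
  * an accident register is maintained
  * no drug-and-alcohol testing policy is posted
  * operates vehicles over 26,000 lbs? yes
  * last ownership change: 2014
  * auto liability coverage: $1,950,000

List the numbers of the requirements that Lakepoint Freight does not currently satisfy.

1. auto liability coverage $1,950,000 < $1,975,000 → not met
2. condition 'crosses state lines' holds; certified hazmat drivers 0 < 4 → not met
3. cargo insurance $275,000 < $300,000 → not met
4. drug-and-alcohol testing policy absent → not met
5. hazmat security assessment 251 days ago vs limit 180 → not met
6. drivers with valid medical certificates 1 < 2 → not met
7. hours-of-service audit 83 days ago vs limit 120 → met
8. condition 'operates vehicles over 26,000 lbs' holds; BMC-84 surety bond $55,000 < $60,000 → not met
9. condition 'transports hazardous materials' holds; preventable accidents in the past year 2 > 1 → not met
10. accident register present → met
Not met: 1, 2, 3, 4, 5, 6, 8, 9

1, 2, 3, 4, 5, 6, 8, 9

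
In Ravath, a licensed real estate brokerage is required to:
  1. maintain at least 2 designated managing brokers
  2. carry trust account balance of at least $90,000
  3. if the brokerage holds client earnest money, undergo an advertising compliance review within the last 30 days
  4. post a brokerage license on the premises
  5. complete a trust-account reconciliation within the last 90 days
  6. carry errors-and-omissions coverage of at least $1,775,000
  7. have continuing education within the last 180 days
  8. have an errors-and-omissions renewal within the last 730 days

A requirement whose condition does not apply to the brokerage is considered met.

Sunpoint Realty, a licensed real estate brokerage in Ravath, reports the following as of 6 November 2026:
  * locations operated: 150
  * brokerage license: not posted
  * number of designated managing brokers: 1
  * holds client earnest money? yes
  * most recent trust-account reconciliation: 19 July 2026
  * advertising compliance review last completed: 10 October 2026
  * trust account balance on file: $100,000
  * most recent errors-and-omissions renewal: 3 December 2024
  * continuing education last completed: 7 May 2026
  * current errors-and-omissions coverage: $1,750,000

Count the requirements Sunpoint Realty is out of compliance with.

5

1. designated managing brokers 1 < 2 → not met
2. trust account balance $100,000 ≥ $90,000 → met
3. condition 'holds client earnest money' holds; advertising compliance review 27 days ago vs limit 30 → met
4. brokerage license absent → not met
5. trust-account reconciliation 110 days ago vs limit 90 → not met
6. errors-and-omissions coverage $1,750,000 < $1,775,000 → not met
7. continuing education 183 days ago vs limit 180 → not met
8. errors-and-omissions renewal 703 days ago vs limit 730 → met
Not met: 5 of 8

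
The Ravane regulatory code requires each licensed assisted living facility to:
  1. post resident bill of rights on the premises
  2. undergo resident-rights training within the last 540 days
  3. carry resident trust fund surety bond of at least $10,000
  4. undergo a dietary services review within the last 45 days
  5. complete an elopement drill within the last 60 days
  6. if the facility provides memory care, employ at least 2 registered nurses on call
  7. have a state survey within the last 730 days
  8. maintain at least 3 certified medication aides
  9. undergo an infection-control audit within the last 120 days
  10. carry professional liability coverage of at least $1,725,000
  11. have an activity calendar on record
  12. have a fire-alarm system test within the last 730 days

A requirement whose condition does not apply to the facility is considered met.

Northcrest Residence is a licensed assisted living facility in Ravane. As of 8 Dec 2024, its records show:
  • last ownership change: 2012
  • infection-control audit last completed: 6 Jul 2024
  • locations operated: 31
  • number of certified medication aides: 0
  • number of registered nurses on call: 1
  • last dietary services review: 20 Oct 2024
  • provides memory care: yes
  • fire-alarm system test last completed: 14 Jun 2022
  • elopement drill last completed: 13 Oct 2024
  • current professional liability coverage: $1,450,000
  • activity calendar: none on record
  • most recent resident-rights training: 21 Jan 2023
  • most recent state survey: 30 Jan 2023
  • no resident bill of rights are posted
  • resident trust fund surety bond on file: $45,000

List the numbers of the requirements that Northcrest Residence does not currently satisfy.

1. resident bill of rights absent → not met
2. resident-rights training 687 days ago vs limit 540 → not met
3. resident trust fund surety bond $45,000 ≥ $10,000 → met
4. dietary services review 49 days ago vs limit 45 → not met
5. elopement drill 56 days ago vs limit 60 → met
6. condition 'provides memory care' holds; registered nurses on call 1 < 2 → not met
7. state survey 678 days ago vs limit 730 → met
8. certified medication aides 0 < 3 → not met
9. infection-control audit 155 days ago vs limit 120 → not met
10. professional liability coverage $1,450,000 < $1,725,000 → not met
11. activity calendar absent → not met
12. fire-alarm system test 908 days ago vs limit 730 → not met
Not met: 1, 2, 4, 6, 8, 9, 10, 11, 12

1, 2, 4, 6, 8, 9, 10, 11, 12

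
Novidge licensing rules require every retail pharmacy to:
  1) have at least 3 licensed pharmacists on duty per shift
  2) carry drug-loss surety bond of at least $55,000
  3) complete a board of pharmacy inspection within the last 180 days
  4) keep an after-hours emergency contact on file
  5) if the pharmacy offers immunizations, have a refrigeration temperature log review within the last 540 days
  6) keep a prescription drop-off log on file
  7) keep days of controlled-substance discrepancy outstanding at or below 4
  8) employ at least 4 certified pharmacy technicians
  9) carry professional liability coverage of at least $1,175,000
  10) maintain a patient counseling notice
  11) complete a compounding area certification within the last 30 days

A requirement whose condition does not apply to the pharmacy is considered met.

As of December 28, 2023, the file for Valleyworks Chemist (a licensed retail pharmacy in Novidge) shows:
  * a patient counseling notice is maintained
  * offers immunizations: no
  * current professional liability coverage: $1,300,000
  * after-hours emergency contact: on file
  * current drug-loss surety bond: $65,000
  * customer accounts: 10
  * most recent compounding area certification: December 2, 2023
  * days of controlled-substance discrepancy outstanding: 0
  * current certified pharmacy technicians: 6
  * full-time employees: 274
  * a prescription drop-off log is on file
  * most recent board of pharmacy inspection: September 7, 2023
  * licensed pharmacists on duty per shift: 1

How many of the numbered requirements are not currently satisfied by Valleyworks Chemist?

1. licensed pharmacists on duty per shift 1 < 3 → not met
2. drug-loss surety bond $65,000 ≥ $55,000 → met
3. board of pharmacy inspection 112 days ago vs limit 180 → met
4. after-hours emergency contact present → met
5. condition 'offers immunizations' does not hold → requirement n/a → met
6. prescription drop-off log present → met
7. days of controlled-substance discrepancy outstanding 0 ≤ 4 → met
8. certified pharmacy technicians 6 ≥ 4 → met
9. professional liability coverage $1,300,000 ≥ $1,175,000 → met
10. patient counseling notice present → met
11. compounding area certification 26 days ago vs limit 30 → met
Not met: 1 of 11

1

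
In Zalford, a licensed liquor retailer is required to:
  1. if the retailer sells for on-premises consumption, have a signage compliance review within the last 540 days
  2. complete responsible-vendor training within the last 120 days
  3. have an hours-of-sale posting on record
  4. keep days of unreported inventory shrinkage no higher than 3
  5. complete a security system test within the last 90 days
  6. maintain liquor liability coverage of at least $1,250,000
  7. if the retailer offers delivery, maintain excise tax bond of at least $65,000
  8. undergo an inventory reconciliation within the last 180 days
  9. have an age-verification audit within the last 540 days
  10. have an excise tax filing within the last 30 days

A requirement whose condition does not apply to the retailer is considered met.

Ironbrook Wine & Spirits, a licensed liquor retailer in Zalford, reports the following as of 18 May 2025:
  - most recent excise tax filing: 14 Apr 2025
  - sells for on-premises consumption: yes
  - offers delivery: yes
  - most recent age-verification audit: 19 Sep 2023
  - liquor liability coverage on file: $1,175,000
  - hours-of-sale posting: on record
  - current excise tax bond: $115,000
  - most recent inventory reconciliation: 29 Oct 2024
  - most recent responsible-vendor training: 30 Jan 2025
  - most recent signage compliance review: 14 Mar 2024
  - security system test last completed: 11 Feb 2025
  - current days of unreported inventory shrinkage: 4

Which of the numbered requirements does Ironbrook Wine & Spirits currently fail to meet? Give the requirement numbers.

1. condition 'sells for on-premises consumption' holds; signage compliance review 430 days ago vs limit 540 → met
2. responsible-vendor training 108 days ago vs limit 120 → met
3. hours-of-sale posting present → met
4. days of unreported inventory shrinkage 4 > 3 → not met
5. security system test 96 days ago vs limit 90 → not met
6. liquor liability coverage $1,175,000 < $1,250,000 → not met
7. condition 'offers delivery' holds; excise tax bond $115,000 ≥ $65,000 → met
8. inventory reconciliation 201 days ago vs limit 180 → not met
9. age-verification audit 607 days ago vs limit 540 → not met
10. excise tax filing 34 days ago vs limit 30 → not met
Not met: 4, 5, 6, 8, 9, 10

4, 5, 6, 8, 9, 10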